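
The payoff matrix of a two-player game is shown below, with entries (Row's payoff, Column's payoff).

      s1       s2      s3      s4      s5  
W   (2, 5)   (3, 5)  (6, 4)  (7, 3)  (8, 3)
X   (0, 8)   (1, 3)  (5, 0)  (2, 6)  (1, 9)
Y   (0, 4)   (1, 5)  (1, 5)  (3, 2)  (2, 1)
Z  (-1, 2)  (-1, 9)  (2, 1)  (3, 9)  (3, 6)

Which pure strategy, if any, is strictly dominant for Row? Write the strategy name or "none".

W

W vs X: s1: 2>0, s2: 3>1, s3: 6>5, s4: 7>2, s5: 8>1.
W vs Y: s1: 2>0, s2: 3>1, s3: 6>1, s4: 7>3, s5: 8>2.
W vs Z: s1: 2>-1, s2: 3>-1, s3: 6>2, s4: 7>3, s5: 8>3.
W strictly beats every other strategy against every opponent action, so it is strictly dominant.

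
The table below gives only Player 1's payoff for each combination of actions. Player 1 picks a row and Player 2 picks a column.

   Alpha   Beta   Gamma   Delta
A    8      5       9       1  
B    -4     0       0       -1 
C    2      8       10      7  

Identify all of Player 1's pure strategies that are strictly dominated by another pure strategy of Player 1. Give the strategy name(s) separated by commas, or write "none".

B

A is not dominated — it holds its own against B at Alpha (8>-4); C at Alpha (8>2).
B: dominated, since A does at least as well everywhere (Alpha: 8>-4, Beta: 5>0, Gamma: 9>0, Delta: 1>-1).
Nothing dominates C: A at Beta (8>5); B at Alpha (2>-4).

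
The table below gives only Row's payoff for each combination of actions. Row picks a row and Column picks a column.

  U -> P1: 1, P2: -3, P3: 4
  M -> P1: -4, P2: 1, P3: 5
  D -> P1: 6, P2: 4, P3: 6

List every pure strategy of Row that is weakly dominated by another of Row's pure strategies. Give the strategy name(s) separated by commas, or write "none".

U: dominated, since D does at least as well everywhere (P1: 6>1, P2: 4>-3, P3: 6>4).
M: dominated, since D does at least as well everywhere (P1: 6>-4, P2: 4>1, P3: 6>5).
Nothing dominates D: U at P1 (6>1); M at P1 (6>-4).

U, M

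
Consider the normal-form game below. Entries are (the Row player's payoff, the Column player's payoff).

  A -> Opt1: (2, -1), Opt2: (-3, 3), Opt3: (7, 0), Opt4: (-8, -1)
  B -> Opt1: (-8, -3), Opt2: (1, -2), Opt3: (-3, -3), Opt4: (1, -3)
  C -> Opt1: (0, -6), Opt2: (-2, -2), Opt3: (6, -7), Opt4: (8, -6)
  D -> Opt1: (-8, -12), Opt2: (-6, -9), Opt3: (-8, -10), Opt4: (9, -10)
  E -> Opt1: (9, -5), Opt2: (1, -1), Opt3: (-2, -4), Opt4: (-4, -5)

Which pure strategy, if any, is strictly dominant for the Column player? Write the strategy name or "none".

Opt2

Opt2 vs Opt1: A: 3>-1, B: -2>-3, C: -2>-6, D: -9>-12, E: -1>-5.
Opt2 vs Opt3: A: 3>0, B: -2>-3, C: -2>-7, D: -9>-10, E: -1>-4.
Opt2 vs Opt4: A: 3>-1, B: -2>-3, C: -2>-6, D: -9>-10, E: -1>-5.
Opt2 strictly beats every other strategy against every opponent action, so it is strictly dominant.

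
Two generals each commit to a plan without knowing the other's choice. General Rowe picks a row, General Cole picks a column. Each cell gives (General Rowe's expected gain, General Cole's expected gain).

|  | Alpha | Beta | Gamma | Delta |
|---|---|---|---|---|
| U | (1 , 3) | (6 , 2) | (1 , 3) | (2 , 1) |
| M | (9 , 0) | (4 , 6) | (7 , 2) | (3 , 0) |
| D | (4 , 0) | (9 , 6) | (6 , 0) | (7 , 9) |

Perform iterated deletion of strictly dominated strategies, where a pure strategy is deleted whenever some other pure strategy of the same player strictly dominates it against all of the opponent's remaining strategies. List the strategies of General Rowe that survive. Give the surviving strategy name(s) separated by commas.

Row U is eliminated: D beats it against every remaining column (Alpha: 4>1, Beta: 9>6, Gamma: 6>1, Delta: 7>2).
Column Alpha is eliminated: Beta beats it against every remaining row (M: 6>0, D: 6>0).
Column Gamma is eliminated: Beta beats it against every remaining row (M: 6>2, D: 6>0).
Row M is eliminated: D beats it against every remaining column (Beta: 9>4, Delta: 7>3).
General Cole's strategy Beta is strictly dominated by Delta (D: 9>6) and is removed.
Among the remaining strategies, none is strictly dominated by another pure strategy of the same player, so the elimination stops.
Surviving strategies — General Rowe: {D}; General Cole: {Delta}.

D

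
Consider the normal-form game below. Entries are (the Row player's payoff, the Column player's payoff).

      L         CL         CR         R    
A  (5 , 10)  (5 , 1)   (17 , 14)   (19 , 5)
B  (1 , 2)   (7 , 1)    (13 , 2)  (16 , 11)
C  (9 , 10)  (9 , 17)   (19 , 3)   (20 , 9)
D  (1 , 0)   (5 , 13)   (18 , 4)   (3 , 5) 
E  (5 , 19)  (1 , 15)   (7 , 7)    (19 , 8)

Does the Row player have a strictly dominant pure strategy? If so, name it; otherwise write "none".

C vs A: L: 9>5, CL: 9>5, CR: 19>17, R: 20>19.
C vs B: L: 9>1, CL: 9>7, CR: 19>13, R: 20>16.
C vs D: L: 9>1, CL: 9>5, CR: 19>18, R: 20>3.
C vs E: L: 9>5, CL: 9>1, CR: 19>7, R: 20>19.
C strictly beats every other strategy against every opponent action, so it is strictly dominant.

C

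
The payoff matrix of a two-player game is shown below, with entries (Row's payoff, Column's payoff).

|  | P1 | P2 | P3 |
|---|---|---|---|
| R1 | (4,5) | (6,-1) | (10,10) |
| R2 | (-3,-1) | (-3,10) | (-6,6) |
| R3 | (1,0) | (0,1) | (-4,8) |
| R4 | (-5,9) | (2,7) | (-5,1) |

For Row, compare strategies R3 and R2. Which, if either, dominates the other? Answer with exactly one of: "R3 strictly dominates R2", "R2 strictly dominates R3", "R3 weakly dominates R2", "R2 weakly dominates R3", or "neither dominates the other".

R3's payoffs vs R2's, by Column's action — P1: 1>-3, P2: 0>-3, P3: -4>-6.
Every comparison favours R3, so R3 strictly dominates R2.

R3 strictly dominates R2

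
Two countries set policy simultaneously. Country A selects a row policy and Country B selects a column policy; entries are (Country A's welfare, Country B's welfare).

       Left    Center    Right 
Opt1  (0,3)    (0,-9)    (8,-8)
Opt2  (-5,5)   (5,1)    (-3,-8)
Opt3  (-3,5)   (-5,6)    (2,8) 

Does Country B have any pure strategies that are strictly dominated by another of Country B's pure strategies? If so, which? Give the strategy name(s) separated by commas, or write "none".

none

Left is not dominated — it holds its own against Center at Opt1 (3>-9); Right at Opt1 (3>-8).
Center is not dominated — it holds its own against Left at Opt3 (6>5); Right at Opt2 (1>-8).
Nothing dominates Right: Left at Opt3 (8>5); Center at Opt1 (-8>-9).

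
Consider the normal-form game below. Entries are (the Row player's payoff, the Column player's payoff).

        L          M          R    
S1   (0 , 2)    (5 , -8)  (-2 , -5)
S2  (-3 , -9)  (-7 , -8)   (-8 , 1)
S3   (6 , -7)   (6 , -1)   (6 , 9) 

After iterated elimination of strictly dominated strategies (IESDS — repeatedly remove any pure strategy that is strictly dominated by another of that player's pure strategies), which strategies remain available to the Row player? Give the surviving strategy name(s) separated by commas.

S3

For the Row player, S3 strictly dominates S1 on the remaining columns (L: 6>0, M: 6>5, R: 6>-2); eliminate S1.
For the Row player, S3 strictly dominates S2 on the remaining columns (L: 6>-3, M: 6>-7, R: 6>-8); eliminate S2.
For the Column player, M strictly dominates L on the remaining rows (S3: -1>-7); eliminate L.
For the Column player, R strictly dominates M on the remaining rows (S3: 9>-1); eliminate M.
Among the remaining strategies, none is strictly dominated by another pure strategy of the same player, so the elimination stops.
Surviving strategies — the Row player: {S3}; the Column player: {R}.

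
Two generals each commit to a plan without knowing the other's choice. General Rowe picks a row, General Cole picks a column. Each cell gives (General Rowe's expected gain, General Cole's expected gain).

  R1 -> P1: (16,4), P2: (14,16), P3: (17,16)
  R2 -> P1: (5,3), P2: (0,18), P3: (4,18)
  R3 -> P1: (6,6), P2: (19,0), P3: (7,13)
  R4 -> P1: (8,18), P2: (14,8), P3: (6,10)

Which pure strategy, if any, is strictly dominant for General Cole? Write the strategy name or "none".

P1 fails to dominate P2 at R1 (4<16).
P2 fails to dominate P1 at R3 (0<6).
P3 fails to dominate P1 at R4 (10<18).
No single strategy dominates all the others.

none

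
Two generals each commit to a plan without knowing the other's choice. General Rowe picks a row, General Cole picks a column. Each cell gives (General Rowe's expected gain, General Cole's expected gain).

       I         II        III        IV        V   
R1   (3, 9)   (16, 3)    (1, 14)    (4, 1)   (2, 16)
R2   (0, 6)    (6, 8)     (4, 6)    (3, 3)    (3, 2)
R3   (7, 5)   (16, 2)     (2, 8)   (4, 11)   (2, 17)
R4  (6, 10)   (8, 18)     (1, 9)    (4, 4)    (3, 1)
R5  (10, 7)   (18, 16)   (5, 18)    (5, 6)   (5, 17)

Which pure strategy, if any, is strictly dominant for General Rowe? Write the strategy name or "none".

R5

R5 vs R1: I: 10>3, II: 18>16, III: 5>1, IV: 5>4, V: 5>2.
R5 vs R2: I: 10>0, II: 18>6, III: 5>4, IV: 5>3, V: 5>3.
R5 vs R3: I: 10>7, II: 18>16, III: 5>2, IV: 5>4, V: 5>2.
R5 vs R4: I: 10>6, II: 18>8, III: 5>1, IV: 5>4, V: 5>3.
R5 strictly beats every other strategy against every opponent action, so it is strictly dominant.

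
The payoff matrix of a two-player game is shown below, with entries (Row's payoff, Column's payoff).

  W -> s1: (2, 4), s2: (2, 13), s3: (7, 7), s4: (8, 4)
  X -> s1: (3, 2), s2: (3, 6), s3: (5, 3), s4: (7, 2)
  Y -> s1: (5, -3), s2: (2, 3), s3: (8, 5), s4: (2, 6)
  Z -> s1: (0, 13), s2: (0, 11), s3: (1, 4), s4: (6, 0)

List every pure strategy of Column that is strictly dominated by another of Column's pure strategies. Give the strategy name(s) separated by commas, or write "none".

Nothing dominates s1: s2 at Z (13>11); s3 at Z (13>4); s4 at W (4=4).
Nothing dominates s2: s1 at W (13>4); s3 at W (13>7); s4 at W (13>4).
s3 is not dominated — it holds its own against s1 at W (7>4); s2 at Y (5>3); s4 at W (7>4).
s4 is not dominated — it holds its own against s1 at W (4=4); s2 at Y (6>3); s3 at Y (6>5).

none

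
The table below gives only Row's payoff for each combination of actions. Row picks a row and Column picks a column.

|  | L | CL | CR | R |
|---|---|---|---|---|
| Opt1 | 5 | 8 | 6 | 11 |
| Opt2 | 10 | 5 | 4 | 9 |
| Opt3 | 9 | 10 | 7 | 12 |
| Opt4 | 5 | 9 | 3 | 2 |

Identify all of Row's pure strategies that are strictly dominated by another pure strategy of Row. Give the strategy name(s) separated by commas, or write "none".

Opt3 strictly dominates Opt1 — L: 9>5, CL: 10>8, CR: 7>6, R: 12>11.
Opt2: no other strategy beats it everywhere (Opt1 at L (10>5); Opt3 at L (10>9); Opt4 at L (10>5)).
Opt3 is not dominated — it holds its own against Opt1 at L (9>5); Opt2 at CL (10>5); Opt4 at L (9>5).
Opt3 strictly dominates Opt4 — L: 9>5, CL: 10>9, CR: 7>3, R: 12>2.

Opt1, Opt4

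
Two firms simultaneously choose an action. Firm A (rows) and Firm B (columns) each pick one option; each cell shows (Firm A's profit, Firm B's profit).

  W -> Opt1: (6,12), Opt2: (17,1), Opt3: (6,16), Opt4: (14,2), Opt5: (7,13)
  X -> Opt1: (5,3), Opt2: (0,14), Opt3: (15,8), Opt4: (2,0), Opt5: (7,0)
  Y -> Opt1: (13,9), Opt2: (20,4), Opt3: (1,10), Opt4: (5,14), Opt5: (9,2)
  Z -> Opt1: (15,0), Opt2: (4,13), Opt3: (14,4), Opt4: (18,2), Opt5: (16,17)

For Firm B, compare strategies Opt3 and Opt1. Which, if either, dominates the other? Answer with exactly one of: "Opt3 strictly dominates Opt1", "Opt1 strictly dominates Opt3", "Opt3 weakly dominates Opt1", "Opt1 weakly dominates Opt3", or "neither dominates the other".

Opt3 strictly dominates Opt1

Opt3's payoffs vs Opt1's, by Firm A's action — W: 16>12, X: 8>3, Y: 10>9, Z: 4>0.
Every comparison favours Opt3, so Opt3 strictly dominates Opt1.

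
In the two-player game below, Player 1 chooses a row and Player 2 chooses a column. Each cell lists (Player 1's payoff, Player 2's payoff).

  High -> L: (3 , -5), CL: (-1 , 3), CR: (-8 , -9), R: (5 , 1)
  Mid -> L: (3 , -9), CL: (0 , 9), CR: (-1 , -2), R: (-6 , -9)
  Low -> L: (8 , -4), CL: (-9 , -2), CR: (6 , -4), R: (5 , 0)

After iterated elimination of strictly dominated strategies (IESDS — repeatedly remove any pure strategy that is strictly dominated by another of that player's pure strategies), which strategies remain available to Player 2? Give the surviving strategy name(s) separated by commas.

Player 2's strategy L is strictly dominated by CL (High: 3>-5, Mid: 9>-9, Low: -2>-4) and is removed.
For Player 2, CL strictly dominates CR on the remaining rows (High: 3>-9, Mid: 9>-2, Low: -2>-4); eliminate CR.
Among the remaining strategies, none is strictly dominated by another pure strategy of the same player, so the elimination stops.
Surviving strategies — Player 1: {High, Mid, Low}; Player 2: {CL, R}.

CL, R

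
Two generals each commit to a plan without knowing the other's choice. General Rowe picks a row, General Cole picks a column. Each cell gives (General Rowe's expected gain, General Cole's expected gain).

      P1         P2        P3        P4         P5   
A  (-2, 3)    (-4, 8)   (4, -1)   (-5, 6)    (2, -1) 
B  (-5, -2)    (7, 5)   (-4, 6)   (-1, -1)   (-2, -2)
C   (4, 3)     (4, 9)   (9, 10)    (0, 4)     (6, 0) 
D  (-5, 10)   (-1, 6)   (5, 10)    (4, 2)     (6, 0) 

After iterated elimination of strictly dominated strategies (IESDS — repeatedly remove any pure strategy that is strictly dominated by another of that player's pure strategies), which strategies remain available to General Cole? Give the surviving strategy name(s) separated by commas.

General Rowe's strategy A is strictly dominated by C (P1: 4>-2, P2: 4>-4, P3: 9>4, P4: 0>-5, P5: 6>2) and is removed.
General Cole's strategy P2 is strictly dominated by P3 (B: 6>5, C: 10>9, D: 10>6) and is removed.
For General Rowe, C strictly dominates B on the remaining columns (P1: 4>-5, P3: 9>-4, P4: 0>-1, P5: 6>-2); eliminate B.
For General Cole, P3 strictly dominates P4 on the remaining rows (C: 10>4, D: 10>2); eliminate P4.
For General Cole, P1 strictly dominates P5 on the remaining rows (C: 3>0, D: 10>0); eliminate P5.
Row D is eliminated: C beats it against every remaining column (P1: 4>-5, P3: 9>5).
For General Cole, P3 strictly dominates P1 on the remaining rows (C: 10>3); eliminate P1.
Among the remaining strategies, none is strictly dominated by another pure strategy of the same player, so the elimination stops.
Surviving strategies — General Rowe: {C}; General Cole: {P3}.

P3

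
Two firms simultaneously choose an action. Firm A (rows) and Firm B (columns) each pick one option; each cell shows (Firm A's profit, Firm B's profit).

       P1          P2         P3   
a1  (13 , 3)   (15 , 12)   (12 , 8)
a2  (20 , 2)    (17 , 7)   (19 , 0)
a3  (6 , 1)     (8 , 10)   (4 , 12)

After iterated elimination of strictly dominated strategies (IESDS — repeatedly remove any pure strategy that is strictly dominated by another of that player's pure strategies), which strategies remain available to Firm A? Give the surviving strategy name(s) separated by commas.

a2

Row a1 is eliminated: a2 beats it against every remaining column (P1: 20>13, P2: 17>15, P3: 19>12).
For Firm A, a2 strictly dominates a3 on the remaining columns (P1: 20>6, P2: 17>8, P3: 19>4); eliminate a3.
Firm B's strategy P1 is strictly dominated by P2 (a2: 7>2) and is removed.
Column P3 is eliminated: P2 beats it against every remaining row (a2: 7>0).
Among the remaining strategies, none is strictly dominated by another pure strategy of the same player, so the elimination stops.
Surviving strategies — Firm A: {a2}; Firm B: {P2}.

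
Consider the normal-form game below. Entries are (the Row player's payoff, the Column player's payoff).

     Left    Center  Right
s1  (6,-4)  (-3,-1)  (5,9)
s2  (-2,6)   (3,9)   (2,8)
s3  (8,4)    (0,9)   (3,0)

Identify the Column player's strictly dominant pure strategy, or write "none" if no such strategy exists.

Left fails to dominate Center at s1 (-4<-1).
Center fails to dominate Right at s1 (-1<9).
Right fails to dominate Left at s3 (0<4).
No single strategy dominates all the others.

none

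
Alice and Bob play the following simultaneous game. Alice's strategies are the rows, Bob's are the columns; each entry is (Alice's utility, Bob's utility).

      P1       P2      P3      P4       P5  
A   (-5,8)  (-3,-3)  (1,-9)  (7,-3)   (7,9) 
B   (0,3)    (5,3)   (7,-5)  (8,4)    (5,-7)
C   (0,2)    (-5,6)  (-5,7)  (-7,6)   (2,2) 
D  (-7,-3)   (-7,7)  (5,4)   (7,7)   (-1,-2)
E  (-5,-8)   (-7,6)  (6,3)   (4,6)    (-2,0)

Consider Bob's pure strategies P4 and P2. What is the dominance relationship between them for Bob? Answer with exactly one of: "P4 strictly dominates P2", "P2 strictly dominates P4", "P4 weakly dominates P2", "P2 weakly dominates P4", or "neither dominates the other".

P4's payoffs vs P2's, by Alice's action — A: -3=-3, B: 4>3, C: 6=6, D: 7=7, E: 6=6.
P4 is at least as good everywhere and strictly better somewhere (tied only at A, C, D, E), so P4 weakly but not strictly dominates P2.

P4 weakly dominates P2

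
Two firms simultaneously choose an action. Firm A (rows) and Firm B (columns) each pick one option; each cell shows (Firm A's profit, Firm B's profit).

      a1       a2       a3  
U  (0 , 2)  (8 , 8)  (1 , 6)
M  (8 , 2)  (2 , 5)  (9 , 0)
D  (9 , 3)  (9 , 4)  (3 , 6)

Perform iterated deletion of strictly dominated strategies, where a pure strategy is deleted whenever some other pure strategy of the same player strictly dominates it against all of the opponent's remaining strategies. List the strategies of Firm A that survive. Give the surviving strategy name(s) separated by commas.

M, D

Row U is eliminated: D beats it against every remaining column (a1: 9>0, a2: 9>8, a3: 3>1).
Column a1 is eliminated: a2 beats it against every remaining row (M: 5>2, D: 4>3).
Among the remaining strategies, none is strictly dominated by another pure strategy of the same player, so the elimination stops.
Surviving strategies — Firm A: {M, D}; Firm B: {a2, a3}.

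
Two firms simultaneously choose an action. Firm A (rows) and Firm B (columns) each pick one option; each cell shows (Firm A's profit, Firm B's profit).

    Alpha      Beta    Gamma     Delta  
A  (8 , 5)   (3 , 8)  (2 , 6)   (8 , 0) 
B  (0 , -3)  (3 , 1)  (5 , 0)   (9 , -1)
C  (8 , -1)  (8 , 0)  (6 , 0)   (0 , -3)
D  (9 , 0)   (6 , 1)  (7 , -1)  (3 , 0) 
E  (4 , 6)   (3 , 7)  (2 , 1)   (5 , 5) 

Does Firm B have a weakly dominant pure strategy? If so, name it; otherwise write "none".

Beta

Beta vs Alpha: A: 8>5, B: 1>-3, C: 0>-1, D: 1>0, E: 7>6.
Beta vs Gamma: A: 8>6, B: 1>0, C: 0=0, D: 1>-1, E: 7>1.
Beta vs Delta: A: 8>0, B: 1>-1, C: 0>-3, D: 1>0, E: 7>5.
Beta is at least as good as every other strategy against every opponent action, so it is weakly dominant.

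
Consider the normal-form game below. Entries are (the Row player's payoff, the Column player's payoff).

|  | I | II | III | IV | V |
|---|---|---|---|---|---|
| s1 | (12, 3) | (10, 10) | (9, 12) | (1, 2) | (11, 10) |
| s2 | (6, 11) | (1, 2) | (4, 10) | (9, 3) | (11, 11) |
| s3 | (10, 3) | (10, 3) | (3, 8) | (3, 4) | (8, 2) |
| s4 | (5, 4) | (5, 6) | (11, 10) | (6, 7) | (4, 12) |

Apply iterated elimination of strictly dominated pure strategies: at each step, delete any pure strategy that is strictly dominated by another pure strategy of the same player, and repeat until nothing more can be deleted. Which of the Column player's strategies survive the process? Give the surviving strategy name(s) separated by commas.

The Column player's strategy II is strictly dominated by III (s1: 12>10, s2: 10>2, s3: 8>3, s4: 10>6) and is removed.
The Column player's strategy IV is strictly dominated by III (s1: 12>2, s2: 10>3, s3: 8>4, s4: 10>7) and is removed.
Row s3 is eliminated: s1 beats it against every remaining column (I: 12>10, III: 9>3, V: 11>8).
Among the remaining strategies, none is strictly dominated by another pure strategy of the same player, so the elimination stops.
Surviving strategies — the Row player: {s1, s2, s4}; the Column player: {I, III, V}.

I, III, V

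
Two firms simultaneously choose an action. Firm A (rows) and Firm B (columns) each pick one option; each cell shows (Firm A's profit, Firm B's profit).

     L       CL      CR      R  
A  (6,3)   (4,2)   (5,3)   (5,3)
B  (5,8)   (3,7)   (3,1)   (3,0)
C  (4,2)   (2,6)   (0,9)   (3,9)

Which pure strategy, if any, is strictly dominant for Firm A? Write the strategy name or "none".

A

A vs B: L: 6>5, CL: 4>3, CR: 5>3, R: 5>3.
A vs C: L: 6>4, CL: 4>2, CR: 5>0, R: 5>3.
A strictly beats every other strategy against every opponent action, so it is strictly dominant.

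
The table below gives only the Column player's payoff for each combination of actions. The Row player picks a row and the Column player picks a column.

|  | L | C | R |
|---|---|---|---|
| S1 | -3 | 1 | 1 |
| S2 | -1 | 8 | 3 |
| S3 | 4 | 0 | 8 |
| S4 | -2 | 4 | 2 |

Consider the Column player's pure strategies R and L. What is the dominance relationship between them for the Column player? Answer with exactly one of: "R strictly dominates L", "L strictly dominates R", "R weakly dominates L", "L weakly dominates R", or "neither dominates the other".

R's payoffs vs L's, by the Row player's action — S1: 1>-3, S2: 3>-1, S3: 8>4, S4: 2>-2.
Every comparison favours R, so R strictly dominates L.

R strictly dominates L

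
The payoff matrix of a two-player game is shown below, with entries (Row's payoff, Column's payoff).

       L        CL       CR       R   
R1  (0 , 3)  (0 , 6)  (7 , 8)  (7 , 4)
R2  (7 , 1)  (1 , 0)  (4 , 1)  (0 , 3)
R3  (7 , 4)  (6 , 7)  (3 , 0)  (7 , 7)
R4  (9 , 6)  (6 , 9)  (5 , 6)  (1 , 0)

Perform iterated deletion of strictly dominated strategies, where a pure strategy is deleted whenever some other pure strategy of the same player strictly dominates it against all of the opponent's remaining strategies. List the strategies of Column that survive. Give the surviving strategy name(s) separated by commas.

Row R2 is eliminated: R4 beats it against every remaining column (L: 9>7, CL: 6>1, CR: 5>4, R: 1>0).
Column's strategy L is strictly dominated by CL (R1: 6>3, R3: 7>4, R4: 9>6) and is removed.
Among the remaining strategies, none is strictly dominated by another pure strategy of the same player, so the elimination stops.
Surviving strategies — Row: {R1, R3, R4}; Column: {CL, CR, R}.

CL, CR, R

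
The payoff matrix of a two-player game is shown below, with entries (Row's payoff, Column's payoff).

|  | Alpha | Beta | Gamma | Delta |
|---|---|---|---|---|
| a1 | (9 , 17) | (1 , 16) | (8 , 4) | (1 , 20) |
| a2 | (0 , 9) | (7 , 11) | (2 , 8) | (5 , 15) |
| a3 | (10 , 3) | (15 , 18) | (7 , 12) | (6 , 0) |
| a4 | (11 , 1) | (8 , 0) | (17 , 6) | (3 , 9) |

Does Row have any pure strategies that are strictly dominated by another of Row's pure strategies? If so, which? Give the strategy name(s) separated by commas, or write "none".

a1, a2

a1: dominated, since a4 does at least as well everywhere (Alpha: 11>9, Beta: 8>1, Gamma: 17>8, Delta: 3>1).
a2 is strictly dominated by a3 (Alpha: 10>0, Beta: 15>7, Gamma: 7>2, Delta: 6>5).
a3: no other strategy beats it everywhere (a1 at Alpha (10>9); a2 at Alpha (10>0); a4 at Beta (15>8)).
a4 is not dominated — it holds its own against a1 at Alpha (11>9); a2 at Alpha (11>0); a3 at Alpha (11>10).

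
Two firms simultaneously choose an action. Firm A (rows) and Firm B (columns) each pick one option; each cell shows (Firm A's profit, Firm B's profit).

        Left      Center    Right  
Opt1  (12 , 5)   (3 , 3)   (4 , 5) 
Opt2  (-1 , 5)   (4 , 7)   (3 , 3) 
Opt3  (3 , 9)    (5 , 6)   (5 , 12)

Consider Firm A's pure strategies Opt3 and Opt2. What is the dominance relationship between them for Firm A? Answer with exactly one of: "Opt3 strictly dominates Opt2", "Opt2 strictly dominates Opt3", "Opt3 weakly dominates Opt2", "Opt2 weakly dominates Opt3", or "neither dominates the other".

Opt3's payoffs vs Opt2's, by Firm B's action — Left: 3>-1, Center: 5>4, Right: 5>3.
Every comparison favours Opt3, so Opt3 strictly dominates Opt2.

Opt3 strictly dominates Opt2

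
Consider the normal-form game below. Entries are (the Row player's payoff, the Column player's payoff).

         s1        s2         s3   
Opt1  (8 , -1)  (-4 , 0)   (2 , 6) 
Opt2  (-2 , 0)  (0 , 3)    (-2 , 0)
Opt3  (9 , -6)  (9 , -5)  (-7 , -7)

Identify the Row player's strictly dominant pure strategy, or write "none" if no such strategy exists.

none

Opt1 fails to dominate Opt2 at s2 (-4<0).
Opt2 fails to dominate Opt1 at s1 (-2<8).
Opt3 fails to dominate Opt1 at s3 (-7<2).
No single strategy dominates all the others.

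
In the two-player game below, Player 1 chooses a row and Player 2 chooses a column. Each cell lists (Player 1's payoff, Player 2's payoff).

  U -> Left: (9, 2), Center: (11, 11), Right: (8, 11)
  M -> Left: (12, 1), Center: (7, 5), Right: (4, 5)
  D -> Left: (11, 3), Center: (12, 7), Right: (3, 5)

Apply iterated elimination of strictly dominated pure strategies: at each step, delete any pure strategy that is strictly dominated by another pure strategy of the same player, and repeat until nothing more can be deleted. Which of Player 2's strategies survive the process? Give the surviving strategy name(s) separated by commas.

Column Left is eliminated: Center beats it against every remaining row (U: 11>2, M: 5>1, D: 7>3).
Row M is eliminated: U beats it against every remaining column (Center: 11>7, Right: 8>4).
Among the remaining strategies, none is strictly dominated by another pure strategy of the same player, so the elimination stops.
Surviving strategies — Player 1: {U, D}; Player 2: {Center, Right}.

Center, Right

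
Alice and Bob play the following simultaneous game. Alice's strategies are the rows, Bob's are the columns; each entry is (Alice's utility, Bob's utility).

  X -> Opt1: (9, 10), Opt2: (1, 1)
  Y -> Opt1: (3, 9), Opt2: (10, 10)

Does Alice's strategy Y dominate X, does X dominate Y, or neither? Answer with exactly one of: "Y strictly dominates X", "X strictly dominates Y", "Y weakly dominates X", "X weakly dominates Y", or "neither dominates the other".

neither dominates the other

Y's payoffs vs X's, by Bob's action — Opt1: 3<9, Opt2: 10>1.
Y does better at Opt2 but worse at Opt1; neither strategy dominates the other.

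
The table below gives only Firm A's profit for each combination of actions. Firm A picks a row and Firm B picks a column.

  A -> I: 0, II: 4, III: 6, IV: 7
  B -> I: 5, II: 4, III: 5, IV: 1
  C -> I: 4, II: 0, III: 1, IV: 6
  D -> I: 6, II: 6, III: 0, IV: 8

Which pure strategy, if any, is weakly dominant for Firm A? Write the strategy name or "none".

A fails to dominate B at I (0<5).
B fails to dominate A at III (5<6).
C fails to dominate A at II (0<4).
D fails to dominate A at III (0<6).
No single strategy dominates all the others.

none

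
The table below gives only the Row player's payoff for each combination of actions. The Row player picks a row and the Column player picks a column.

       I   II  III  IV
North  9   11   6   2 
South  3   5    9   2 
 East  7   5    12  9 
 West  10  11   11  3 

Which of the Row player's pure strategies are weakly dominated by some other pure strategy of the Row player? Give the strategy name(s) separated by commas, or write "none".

North, South

North: dominated, since West does at least as well everywhere (I: 10>9, II: 11=11, III: 11>6, IV: 3>2).
South is weakly dominated by East (I: 7>3, II: 5=5, III: 12>9, IV: 9>2).
Nothing dominates East: North at III (12>6); South at I (7>3); West at III (12>11).
West: no other strategy beats it everywhere (North at I (10>9); South at I (10>3); East at I (10>7)).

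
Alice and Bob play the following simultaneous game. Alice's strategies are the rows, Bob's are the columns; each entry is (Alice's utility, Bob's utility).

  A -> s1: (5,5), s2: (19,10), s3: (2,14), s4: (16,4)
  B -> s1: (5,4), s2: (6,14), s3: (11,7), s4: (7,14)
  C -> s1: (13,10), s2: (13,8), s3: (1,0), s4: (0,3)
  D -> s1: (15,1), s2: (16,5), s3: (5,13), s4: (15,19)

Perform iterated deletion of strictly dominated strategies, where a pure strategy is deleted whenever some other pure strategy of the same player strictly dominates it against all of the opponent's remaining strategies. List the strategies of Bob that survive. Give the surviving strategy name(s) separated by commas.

Row C is eliminated: D beats it against every remaining column (s1: 15>13, s2: 16>13, s3: 5>1, s4: 15>0).
Bob's strategy s1 is strictly dominated by s2 (A: 10>5, B: 14>4, D: 5>1) and is removed.
Among the remaining strategies, none is strictly dominated by another pure strategy of the same player, so the elimination stops.
Surviving strategies — Alice: {A, B, D}; Bob: {s2, s3, s4}.

s2, s3, s4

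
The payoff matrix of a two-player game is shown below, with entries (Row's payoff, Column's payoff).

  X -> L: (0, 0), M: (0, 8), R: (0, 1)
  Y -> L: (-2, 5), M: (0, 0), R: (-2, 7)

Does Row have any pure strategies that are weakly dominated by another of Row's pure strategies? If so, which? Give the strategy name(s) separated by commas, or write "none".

X is not dominated — it holds its own against Y at L (0>-2).
X weakly dominates Y — L: 0>-2, M: 0=0, R: 0>-2.

Y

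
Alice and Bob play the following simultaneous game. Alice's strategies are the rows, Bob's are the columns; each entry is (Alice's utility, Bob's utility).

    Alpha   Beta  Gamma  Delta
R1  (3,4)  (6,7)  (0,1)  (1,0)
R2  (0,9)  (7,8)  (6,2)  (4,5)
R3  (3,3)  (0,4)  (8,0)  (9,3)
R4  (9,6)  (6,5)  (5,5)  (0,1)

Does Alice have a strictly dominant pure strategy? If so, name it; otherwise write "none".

none

R1 fails to dominate R2 at Beta (6<7).
R2 fails to dominate R1 at Alpha (0<3).
R3 fails to dominate R1 at Alpha (3=3).
R4 fails to dominate R1 at Beta (6=6).
No single strategy dominates all the others.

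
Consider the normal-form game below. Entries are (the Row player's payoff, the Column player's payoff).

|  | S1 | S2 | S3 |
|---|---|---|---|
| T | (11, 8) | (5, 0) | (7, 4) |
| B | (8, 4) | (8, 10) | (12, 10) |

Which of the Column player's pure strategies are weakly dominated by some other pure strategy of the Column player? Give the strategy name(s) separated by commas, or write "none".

S1 is not dominated — it holds its own against S2 at T (8>0); S3 at T (8>4).
S2 is weakly dominated by S3 (T: 4>0, B: 10=10).
S3 is not dominated — it holds its own against S1 at B (10>4); S2 at T (4>0).

S2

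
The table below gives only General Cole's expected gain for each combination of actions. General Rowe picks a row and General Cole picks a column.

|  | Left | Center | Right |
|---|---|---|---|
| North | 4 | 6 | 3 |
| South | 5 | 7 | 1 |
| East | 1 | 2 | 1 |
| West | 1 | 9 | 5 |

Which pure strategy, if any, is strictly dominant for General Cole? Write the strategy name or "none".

Center

Center vs Left: North: 6>4, South: 7>5, East: 2>1, West: 9>1.
Center vs Right: North: 6>3, South: 7>1, East: 2>1, West: 9>5.
Center strictly beats every other strategy against every opponent action, so it is strictly dominant.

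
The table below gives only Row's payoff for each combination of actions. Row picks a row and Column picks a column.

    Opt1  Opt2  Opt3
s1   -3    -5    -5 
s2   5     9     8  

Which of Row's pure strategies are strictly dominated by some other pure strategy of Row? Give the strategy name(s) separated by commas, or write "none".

s1: dominated, since s2 does at least as well everywhere (Opt1: 5>-3, Opt2: 9>-5, Opt3: 8>-5).
s2 is not dominated — it holds its own against s1 at Opt1 (5>-3).

s1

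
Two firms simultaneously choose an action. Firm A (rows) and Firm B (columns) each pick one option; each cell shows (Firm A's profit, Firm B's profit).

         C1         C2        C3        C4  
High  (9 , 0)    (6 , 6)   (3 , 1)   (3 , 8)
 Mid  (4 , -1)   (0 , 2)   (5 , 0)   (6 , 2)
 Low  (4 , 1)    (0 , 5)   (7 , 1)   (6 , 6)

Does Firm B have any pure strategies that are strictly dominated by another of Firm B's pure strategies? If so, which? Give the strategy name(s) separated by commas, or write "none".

C1, C3

C1: dominated, since C2 does at least as well everywhere (High: 6>0, Mid: 2>-1, Low: 5>1).
Nothing dominates C2: C1 at High (6>0); C3 at High (6>1); C4 at Mid (2=2).
C3: dominated, since C2 does at least as well everywhere (High: 6>1, Mid: 2>0, Low: 5>1).
C4: no other strategy beats it everywhere (C1 at High (8>0); C2 at High (8>6); C3 at High (8>1)).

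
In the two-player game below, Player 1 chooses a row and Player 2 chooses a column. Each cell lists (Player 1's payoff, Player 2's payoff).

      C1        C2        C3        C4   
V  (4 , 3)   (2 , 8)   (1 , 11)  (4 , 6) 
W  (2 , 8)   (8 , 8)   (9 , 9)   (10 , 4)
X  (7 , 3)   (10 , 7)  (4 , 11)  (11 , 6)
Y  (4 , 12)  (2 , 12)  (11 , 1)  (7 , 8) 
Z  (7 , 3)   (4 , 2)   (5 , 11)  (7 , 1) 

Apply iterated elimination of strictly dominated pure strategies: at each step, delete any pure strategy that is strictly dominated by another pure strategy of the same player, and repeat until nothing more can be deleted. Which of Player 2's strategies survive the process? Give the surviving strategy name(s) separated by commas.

Player 1's strategy V is strictly dominated by X (C1: 7>4, C2: 10>2, C3: 4>1, C4: 11>4) and is removed.
For Player 2, C2 strictly dominates C4 on the remaining rows (W: 8>4, X: 7>6, Y: 12>8, Z: 2>1); eliminate C4.
Among the remaining strategies, none is strictly dominated by another pure strategy of the same player, so the elimination stops.
Surviving strategies — Player 1: {W, X, Y, Z}; Player 2: {C1, C2, C3}.

C1, C2, C3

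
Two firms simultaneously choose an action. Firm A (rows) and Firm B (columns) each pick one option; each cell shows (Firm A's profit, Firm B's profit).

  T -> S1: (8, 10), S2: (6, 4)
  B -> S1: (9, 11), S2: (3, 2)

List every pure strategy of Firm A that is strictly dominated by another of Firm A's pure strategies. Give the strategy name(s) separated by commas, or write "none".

T: no other strategy beats it everywhere (B at S2 (6>3)).
B is not dominated — it holds its own against T at S1 (9>8).

none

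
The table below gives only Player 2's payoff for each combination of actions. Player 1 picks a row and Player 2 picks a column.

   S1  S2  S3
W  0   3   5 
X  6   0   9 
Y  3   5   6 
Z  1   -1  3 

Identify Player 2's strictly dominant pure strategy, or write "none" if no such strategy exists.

S3 vs S1: W: 5>0, X: 9>6, Y: 6>3, Z: 3>1.
S3 vs S2: W: 5>3, X: 9>0, Y: 6>5, Z: 3>-1.
S3 strictly beats every other strategy against every opponent action, so it is strictly dominant.

S3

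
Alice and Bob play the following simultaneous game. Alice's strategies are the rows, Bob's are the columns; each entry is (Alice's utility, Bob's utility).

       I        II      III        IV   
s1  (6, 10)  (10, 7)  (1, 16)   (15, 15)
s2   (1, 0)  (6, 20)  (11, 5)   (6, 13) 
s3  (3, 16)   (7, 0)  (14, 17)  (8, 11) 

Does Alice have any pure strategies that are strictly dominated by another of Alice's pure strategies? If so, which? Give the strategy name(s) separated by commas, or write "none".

s1: no other strategy beats it everywhere (s2 at I (6>1); s3 at I (6>3)).
s2 is strictly dominated by s3 (I: 3>1, II: 7>6, III: 14>11, IV: 8>6).
Nothing dominates s3: s1 at III (14>1); s2 at I (3>1).

s2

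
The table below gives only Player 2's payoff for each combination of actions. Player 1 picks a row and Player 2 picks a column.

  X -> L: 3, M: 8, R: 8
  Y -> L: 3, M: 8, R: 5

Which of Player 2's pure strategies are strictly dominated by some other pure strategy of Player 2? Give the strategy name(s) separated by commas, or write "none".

M strictly dominates L — X: 8>3, Y: 8>3.
Nothing dominates M: L at X (8>3); R at X (8=8).
Nothing dominates R: L at X (8>3); M at X (8=8).

L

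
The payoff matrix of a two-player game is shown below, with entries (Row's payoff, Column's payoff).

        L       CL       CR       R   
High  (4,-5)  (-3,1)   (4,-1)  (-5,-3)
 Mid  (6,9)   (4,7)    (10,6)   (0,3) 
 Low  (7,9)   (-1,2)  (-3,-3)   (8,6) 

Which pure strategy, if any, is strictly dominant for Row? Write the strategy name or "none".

none

High fails to dominate Mid at L (4<6).
Mid fails to dominate Low at L (6<7).
Low fails to dominate High at CR (-3<4).
No single strategy dominates all the others.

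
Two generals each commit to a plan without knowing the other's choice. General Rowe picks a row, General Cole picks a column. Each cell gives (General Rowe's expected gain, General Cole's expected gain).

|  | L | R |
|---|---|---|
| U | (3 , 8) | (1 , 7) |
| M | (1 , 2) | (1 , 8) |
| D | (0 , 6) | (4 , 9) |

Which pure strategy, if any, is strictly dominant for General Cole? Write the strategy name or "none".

L fails to dominate R at M (2<8).
R fails to dominate L at U (7<8).
No single strategy dominates all the others.

none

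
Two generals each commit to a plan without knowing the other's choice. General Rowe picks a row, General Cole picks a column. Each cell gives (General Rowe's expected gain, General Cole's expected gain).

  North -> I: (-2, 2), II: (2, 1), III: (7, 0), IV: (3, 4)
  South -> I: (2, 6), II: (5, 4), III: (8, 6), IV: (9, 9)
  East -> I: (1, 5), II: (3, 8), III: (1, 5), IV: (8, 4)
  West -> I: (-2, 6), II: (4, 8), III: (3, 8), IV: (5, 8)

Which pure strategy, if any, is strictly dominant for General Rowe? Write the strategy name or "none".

South

South vs North: I: 2>-2, II: 5>2, III: 8>7, IV: 9>3.
South vs East: I: 2>1, II: 5>3, III: 8>1, IV: 9>8.
South vs West: I: 2>-2, II: 5>4, III: 8>3, IV: 9>5.
South strictly beats every other strategy against every opponent action, so it is strictly dominant.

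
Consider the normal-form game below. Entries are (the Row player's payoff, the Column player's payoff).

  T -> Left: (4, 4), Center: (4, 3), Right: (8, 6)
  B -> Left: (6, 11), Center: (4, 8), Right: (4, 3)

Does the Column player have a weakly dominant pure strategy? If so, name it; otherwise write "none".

none

Left fails to dominate Right at T (4<6).
Center fails to dominate Left at T (3<4).
Right fails to dominate Left at B (3<11).
No single strategy dominates all the others.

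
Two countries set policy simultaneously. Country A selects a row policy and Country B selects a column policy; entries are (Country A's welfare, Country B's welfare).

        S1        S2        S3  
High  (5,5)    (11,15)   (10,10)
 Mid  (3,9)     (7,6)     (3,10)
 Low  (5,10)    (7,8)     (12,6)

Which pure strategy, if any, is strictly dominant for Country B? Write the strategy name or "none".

none

S1 fails to dominate S2 at High (5<15).
S2 fails to dominate S1 at Mid (6<9).
S3 fails to dominate S1 at Low (6<10).
No single strategy dominates all the others.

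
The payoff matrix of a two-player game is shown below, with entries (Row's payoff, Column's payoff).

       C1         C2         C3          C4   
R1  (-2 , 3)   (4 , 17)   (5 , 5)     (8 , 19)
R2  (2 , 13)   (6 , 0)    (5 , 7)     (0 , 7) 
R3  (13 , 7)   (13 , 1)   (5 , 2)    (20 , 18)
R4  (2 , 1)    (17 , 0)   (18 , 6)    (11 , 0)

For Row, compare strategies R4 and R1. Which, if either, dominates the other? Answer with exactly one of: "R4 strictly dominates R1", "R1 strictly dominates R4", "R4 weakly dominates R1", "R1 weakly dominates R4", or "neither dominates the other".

R4's payoffs vs R1's, by Column's action — C1: 2>-2, C2: 17>4, C3: 18>5, C4: 11>8.
Every comparison favours R4, so R4 strictly dominates R1.

R4 strictly dominates R1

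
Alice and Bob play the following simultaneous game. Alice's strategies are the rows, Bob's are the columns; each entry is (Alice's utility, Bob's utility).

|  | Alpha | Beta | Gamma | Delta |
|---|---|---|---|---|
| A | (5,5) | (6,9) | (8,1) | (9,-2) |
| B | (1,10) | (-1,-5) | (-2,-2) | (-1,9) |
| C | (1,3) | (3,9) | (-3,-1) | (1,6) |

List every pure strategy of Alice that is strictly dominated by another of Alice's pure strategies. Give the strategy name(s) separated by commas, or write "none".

A is not dominated — it holds its own against B at Alpha (5>1); C at Alpha (5>1).
B is strictly dominated by A (Alpha: 5>1, Beta: 6>-1, Gamma: 8>-2, Delta: 9>-1).
A strictly dominates C — Alpha: 5>1, Beta: 6>3, Gamma: 8>-3, Delta: 9>1.

B, C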